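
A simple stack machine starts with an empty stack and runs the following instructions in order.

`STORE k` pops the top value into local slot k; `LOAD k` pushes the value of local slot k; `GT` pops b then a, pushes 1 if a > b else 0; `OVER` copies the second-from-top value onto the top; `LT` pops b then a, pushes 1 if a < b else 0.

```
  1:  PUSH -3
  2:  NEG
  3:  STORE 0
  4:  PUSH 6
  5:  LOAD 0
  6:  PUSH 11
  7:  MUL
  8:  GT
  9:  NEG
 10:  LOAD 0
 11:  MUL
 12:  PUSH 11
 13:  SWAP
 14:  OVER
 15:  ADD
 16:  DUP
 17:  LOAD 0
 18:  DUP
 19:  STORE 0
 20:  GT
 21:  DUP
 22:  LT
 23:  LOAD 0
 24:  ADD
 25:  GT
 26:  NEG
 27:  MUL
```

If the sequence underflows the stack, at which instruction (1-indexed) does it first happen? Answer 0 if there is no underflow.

0

PUSH -3 : -3
NEG     : 3
STORE 0 : (empty)
PUSH 6  : 6
LOAD 0  : 6 3
PUSH 11 : 6 3 11
MUL     : 6 33
GT      : 0
NEG     : 0
LOAD 0  : 0 3
MUL     : 0
PUSH 11 : 0 11
SWAP    : 11 0
OVER    : 11 0 11
ADD     : 11 11
DUP     : 11 11 11
LOAD 0  : 11 11 11 3
DUP     : 11 11 11 3 3
STORE 0 : 11 11 11 3
GT      : 11 11 1
DUP     : 11 11 1 1
LT      : 11 11 0
LOAD 0  : 11 11 0 3
ADD     : 11 11 3
GT      : 11 1
NEG     : 11 -1
MUL     : -11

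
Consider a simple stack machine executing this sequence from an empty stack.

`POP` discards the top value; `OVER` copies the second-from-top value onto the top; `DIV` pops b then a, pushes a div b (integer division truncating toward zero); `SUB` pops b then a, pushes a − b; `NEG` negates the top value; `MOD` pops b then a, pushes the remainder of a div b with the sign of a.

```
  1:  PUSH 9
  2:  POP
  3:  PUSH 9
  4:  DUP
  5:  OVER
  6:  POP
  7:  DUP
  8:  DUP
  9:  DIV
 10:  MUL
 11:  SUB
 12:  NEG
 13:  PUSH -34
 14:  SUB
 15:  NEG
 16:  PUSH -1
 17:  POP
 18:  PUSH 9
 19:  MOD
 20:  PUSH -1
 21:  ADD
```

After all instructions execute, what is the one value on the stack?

-8

PUSH 9   -> [9]
POP      -> []
PUSH 9   -> [9]
DUP      -> [9, 9]
OVER     -> [9, 9, 9]
POP      -> [9, 9]
DUP      -> [9, 9, 9]
DUP      -> [9, 9, 9, 9]
DIV      -> [9, 9, 1]
MUL      -> [9, 9]
SUB      -> [0]
NEG      -> [0]
PUSH -34 -> [0, -34]
SUB      -> [34]
NEG      -> [-34]
PUSH -1  -> [-34, -1]
POP      -> [-34]
PUSH 9   -> [-34, 9]
MOD      -> [-7]
PUSH -1  -> [-7, -1]
ADD      -> [-8]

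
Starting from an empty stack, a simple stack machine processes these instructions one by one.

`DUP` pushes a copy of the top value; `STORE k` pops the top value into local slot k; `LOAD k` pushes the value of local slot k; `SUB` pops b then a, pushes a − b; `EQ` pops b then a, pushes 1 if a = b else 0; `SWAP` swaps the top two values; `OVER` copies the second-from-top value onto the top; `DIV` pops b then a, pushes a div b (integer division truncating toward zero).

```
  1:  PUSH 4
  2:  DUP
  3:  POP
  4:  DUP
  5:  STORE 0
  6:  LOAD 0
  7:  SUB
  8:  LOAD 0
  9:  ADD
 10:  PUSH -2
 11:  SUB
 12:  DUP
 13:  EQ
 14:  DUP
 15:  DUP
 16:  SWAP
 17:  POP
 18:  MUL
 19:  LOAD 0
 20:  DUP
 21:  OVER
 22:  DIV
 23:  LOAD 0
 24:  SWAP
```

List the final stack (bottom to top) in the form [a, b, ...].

[1, 4, 4, 1]

PUSH 4   4
DUP      4 4
POP      4
DUP      4 4
STORE 0  4
LOAD 0   4 4
SUB      0
LOAD 0   0 4
ADD      4
PUSH -2  4 -2
SUB      6
DUP      6 6
EQ       1
DUP      1 1
DUP      1 1 1
SWAP     1 1 1
POP      1 1
MUL      1
LOAD 0   1 4
DUP      1 4 4
OVER     1 4 4 4
DIV      1 4 1
LOAD 0   1 4 1 4
SWAP     1 4 4 1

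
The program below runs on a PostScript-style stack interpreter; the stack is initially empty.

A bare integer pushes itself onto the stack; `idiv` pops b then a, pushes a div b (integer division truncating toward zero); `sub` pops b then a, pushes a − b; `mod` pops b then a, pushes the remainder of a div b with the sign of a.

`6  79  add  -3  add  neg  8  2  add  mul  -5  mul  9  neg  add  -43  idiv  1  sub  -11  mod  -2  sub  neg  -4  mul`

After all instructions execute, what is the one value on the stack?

6    -> 6
79   -> 6 79
add  -> 85
-3   -> 85 -3
add  -> 82
neg  -> -82
8    -> -82 8
2    -> -82 8 2
add  -> -82 10
mul  -> -820
-5   -> -820 -5
mul  -> 4100
9    -> 4100 9
neg  -> 4100 -9
add  -> 4091
-43  -> 4091 -43
idiv -> -95
1    -> -95 1
sub  -> -96
-11  -> -96 -11
mod  -> -8
-2   -> -8 -2
sub  -> -6
neg  -> 6
-4   -> 6 -4
mul  -> -24

-24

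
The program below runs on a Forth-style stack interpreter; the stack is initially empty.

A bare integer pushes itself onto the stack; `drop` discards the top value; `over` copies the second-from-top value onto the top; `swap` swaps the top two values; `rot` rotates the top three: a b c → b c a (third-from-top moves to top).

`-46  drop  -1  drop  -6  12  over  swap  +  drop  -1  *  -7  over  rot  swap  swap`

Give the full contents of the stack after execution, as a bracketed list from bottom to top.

-46   [-46]
drop  []
-1    [-1]
drop  []
-6    [-6]
12    [-6, 12]
over  [-6, 12, -6]
swap  [-6, -6, 12]
+     [-6, 6]
drop  [-6]
-1    [-6, -1]
*     [6]
-7    [6, -7]
over  [6, -7, 6]
rot   [-7, 6, 6]
swap  [-7, 6, 6]
swap  [-7, 6, 6]

[-7, 6, 6]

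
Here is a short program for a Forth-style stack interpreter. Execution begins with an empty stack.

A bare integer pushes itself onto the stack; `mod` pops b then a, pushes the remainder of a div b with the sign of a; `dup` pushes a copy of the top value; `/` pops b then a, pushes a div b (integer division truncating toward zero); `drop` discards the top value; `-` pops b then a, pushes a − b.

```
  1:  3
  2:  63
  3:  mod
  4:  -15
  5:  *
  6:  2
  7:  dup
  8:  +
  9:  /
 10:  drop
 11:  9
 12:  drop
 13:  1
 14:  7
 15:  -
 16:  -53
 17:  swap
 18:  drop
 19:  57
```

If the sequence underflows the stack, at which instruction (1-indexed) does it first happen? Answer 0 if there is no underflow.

0

3    : [3]
63   : [3, 63]
mod  : [3]
-15  : [3, -15]
*    : [-45]
2    : [-45, 2]
dup  : [-45, 2, 2]
+    : [-45, 4]
/    : [-11]
drop : []
9    : [9]
drop : []
1    : [1]
7    : [1, 7]
-    : [-6]
-53  : [-6, -53]
swap : [-53, -6]
drop : [-53]
57   : [-53, 57]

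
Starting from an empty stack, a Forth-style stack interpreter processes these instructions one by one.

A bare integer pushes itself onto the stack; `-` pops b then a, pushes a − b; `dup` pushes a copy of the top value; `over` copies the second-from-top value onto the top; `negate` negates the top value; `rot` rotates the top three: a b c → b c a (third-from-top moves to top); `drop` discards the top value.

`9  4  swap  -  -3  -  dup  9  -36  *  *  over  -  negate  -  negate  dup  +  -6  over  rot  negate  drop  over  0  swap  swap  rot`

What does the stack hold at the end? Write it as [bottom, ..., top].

9       9
4       9 4
swap    4 9
-       -5
-3      -5 -3
-       -2
dup     -2 -2
9       -2 -2 9
-36     -2 -2 9 -36
*       -2 -2 -324
*       -2 648
over    -2 648 -2
-       -2 650
negate  -2 -650
-       648
negate  -648
dup     -648 -648
+       -1296
-6      -1296 -6
over    -1296 -6 -1296
rot     -6 -1296 -1296
negate  -6 -1296 1296
drop    -6 -1296
over    -6 -1296 -6
0       -6 -1296 -6 0
swap    -6 -1296 0 -6
swap    -6 -1296 -6 0
rot     -6 -6 0 -1296

[-6, -6, 0, -1296]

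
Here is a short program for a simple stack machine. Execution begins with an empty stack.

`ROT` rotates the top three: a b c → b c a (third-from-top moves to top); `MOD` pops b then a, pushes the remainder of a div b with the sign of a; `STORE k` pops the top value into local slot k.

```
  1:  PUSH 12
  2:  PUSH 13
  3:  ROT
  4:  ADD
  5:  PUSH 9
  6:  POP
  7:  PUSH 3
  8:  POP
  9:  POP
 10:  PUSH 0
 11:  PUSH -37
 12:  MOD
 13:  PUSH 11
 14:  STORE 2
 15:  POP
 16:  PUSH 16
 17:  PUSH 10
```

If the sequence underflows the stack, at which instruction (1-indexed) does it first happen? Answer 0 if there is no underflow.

PUSH 12  12
PUSH 13  12 13
ROT  — needs 3 operands, stack has 2 → underflow

3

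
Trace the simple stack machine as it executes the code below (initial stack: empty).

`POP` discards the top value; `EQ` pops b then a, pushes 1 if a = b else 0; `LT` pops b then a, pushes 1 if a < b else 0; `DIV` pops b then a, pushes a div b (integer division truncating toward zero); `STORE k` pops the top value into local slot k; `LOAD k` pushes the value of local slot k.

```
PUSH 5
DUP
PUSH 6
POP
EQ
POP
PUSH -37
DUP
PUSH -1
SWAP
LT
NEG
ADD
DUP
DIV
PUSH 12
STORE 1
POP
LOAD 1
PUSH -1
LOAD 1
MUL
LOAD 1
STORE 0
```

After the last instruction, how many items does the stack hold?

PUSH 5   → [5]
DUP      → [5, 5]
PUSH 6   → [5, 5, 6]
POP      → [5, 5]
EQ       → [1]
POP      → []
PUSH -37 → [-37]
DUP      → [-37, -37]
PUSH -1  → [-37, -37, -1]
SWAP     → [-37, -1, -37]
LT       → [-37, 0]
NEG      → [-37, 0]
ADD      → [-37]
DUP      → [-37, -37]
DIV      → [1]
PUSH 12  → [1, 12]
STORE 1  → [1]
POP      → []
LOAD 1   → [12]
PUSH -1  → [12, -1]
LOAD 1   → [12, -1, 12]
MUL      → [12, -12]
LOAD 1   → [12, -12, 12]
STORE 0  → [12, -12]

2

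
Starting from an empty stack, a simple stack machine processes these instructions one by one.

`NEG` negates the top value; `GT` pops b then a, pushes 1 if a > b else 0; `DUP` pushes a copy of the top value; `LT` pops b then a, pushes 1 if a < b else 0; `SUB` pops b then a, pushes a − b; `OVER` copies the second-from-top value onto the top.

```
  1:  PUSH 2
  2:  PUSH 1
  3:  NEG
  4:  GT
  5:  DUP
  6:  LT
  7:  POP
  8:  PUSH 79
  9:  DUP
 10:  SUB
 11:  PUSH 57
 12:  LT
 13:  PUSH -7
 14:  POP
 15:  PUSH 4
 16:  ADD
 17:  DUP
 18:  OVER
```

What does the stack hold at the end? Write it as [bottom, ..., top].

PUSH 2   2
PUSH 1   2 1
NEG      2 -1
GT       1
DUP      1 1
LT       0
POP      (empty)
PUSH 79  79
DUP      79 79
SUB      0
PUSH 57  0 57
LT       1
PUSH -7  1 -7
POP      1
PUSH 4   1 4
ADD      5
DUP      5 5
OVER     5 5 5

[5, 5, 5]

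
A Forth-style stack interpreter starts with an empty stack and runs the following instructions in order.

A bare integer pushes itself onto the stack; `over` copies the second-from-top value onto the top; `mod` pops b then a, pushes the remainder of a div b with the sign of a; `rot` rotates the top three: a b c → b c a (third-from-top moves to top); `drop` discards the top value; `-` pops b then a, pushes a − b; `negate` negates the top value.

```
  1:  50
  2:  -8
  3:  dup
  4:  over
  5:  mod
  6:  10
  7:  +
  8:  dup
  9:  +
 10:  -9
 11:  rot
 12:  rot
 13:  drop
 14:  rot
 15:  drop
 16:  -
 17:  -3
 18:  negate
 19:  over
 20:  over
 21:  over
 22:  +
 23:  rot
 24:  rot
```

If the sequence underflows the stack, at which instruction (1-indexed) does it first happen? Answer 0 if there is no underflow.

50     : [50]
-8     : [50, -8]
dup    : [50, -8, -8]
over   : [50, -8, -8, -8]
mod    : [50, -8, 0]
10     : [50, -8, 0, 10]
+      : [50, -8, 10]
dup    : [50, -8, 10, 10]
+      : [50, -8, 20]
-9     : [50, -8, 20, -9]
rot    : [50, 20, -9, -8]
rot    : [50, -9, -8, 20]
drop   : [50, -9, -8]
rot    : [-9, -8, 50]
drop   : [-9, -8]
-      : [-1]
-3     : [-1, -3]
negate : [-1, 3]
over   : [-1, 3, -1]
over   : [-1, 3, -1, 3]
over   : [-1, 3, -1, 3, -1]
+      : [-1, 3, -1, 2]
rot    : [-1, -1, 2, 3]
rot    : [-1, 2, 3, -1]

0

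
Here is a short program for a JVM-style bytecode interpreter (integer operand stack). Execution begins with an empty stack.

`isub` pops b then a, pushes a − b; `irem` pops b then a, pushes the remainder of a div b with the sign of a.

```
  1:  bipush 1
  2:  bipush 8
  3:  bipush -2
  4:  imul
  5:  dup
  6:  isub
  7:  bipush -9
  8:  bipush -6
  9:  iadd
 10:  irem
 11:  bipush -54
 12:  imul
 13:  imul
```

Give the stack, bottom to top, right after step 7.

[1, 0, -9]

bipush 1  : [1]
bipush 8  : [1, 8]
bipush -2 : [1, 8, -2]
imul      : [1, -16]
dup       : [1, -16, -16]
isub      : [1, 0]
bipush -9 : [1, 0, -9]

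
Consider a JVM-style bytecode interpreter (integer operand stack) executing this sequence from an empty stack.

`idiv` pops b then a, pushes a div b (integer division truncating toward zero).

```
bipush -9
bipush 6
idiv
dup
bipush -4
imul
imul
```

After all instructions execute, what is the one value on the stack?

-4

bipush -9 → -9
bipush 6  → -9 6
idiv      → -1
dup       → -1 -1
bipush -4 → -1 -1 -4
imul      → -1 4
imul      → -4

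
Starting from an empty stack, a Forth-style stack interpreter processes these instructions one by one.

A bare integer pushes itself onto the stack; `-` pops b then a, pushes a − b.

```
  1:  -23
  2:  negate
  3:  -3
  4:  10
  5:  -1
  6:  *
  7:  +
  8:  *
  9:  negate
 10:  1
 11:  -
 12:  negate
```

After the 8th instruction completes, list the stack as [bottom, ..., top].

[-299]

-23     [-23]
negate  [23]
-3      [23, -3]
10      [23, -3, 10]
-1      [23, -3, 10, -1]
*       [23, -3, -10]
+       [23, -13]
*       [-299]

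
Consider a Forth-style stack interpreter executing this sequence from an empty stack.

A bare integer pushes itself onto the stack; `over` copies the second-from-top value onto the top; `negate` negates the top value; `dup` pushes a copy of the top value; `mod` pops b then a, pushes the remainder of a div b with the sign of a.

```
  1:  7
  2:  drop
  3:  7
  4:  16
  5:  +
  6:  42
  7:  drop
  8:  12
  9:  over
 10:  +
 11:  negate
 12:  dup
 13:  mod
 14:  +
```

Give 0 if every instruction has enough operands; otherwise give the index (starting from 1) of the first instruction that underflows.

7      : 7
drop   : (empty)
7      : 7
16     : 7 16
+      : 23
42     : 23 42
drop   : 23
12     : 23 12
over   : 23 12 23
+      : 23 35
negate : 23 -35
dup    : 23 -35 -35
mod    : 23 0
+      : 23

0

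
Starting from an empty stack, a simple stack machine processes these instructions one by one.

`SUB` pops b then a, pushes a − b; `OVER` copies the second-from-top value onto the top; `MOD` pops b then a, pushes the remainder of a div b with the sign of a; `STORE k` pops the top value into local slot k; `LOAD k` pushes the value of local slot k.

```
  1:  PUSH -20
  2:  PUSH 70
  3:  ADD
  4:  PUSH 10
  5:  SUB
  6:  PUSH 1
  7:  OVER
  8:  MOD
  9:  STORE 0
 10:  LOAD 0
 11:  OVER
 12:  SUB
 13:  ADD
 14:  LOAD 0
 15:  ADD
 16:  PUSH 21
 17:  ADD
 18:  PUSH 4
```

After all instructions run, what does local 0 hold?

1

PUSH -20  [-20]
PUSH 70   [-20, 70]
ADD       [50]
PUSH 10   [50, 10]
SUB       [40]
PUSH 1    [40, 1]
OVER      [40, 1, 40]
MOD       [40, 1]
STORE 0   [40]
LOAD 0    [40, 1]
OVER      [40, 1, 40]
SUB       [40, -39]
ADD       [1]
LOAD 0    [1, 1]
ADD       [2]
PUSH 21   [2, 21]
ADD       [23]
PUSH 4    [23, 4]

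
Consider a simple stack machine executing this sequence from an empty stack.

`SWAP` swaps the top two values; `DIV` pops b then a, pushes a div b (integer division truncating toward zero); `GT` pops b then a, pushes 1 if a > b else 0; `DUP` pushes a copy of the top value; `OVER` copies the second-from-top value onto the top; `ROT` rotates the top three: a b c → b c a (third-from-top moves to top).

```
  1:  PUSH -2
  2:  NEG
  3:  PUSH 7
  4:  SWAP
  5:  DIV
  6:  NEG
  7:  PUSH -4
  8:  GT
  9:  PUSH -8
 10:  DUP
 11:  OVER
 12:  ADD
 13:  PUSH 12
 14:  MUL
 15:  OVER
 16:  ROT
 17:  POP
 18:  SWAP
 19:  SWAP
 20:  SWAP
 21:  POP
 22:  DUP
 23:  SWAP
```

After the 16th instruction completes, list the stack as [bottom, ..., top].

PUSH -2  [-2]
NEG      [2]
PUSH 7   [2, 7]
SWAP     [7, 2]
DIV      [3]
NEG      [-3]
PUSH -4  [-3, -4]
GT       [1]
PUSH -8  [1, -8]
DUP      [1, -8, -8]
OVER     [1, -8, -8, -8]
ADD      [1, -8, -16]
PUSH 12  [1, -8, -16, 12]
MUL      [1, -8, -192]
OVER     [1, -8, -192, -8]
ROT      [1, -192, -8, -8]

[1, -192, -8, -8]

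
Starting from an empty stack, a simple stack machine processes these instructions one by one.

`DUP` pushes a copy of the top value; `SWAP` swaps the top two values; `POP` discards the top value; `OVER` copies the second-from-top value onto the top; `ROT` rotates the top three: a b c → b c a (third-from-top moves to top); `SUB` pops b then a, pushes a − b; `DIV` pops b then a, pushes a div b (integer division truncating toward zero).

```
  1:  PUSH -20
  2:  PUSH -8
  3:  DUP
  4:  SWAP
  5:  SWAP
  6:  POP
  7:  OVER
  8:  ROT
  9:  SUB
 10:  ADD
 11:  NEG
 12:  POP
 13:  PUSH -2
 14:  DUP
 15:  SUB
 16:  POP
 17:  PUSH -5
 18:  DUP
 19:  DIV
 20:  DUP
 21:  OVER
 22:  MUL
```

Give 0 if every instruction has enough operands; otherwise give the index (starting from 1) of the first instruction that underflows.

PUSH -20 -> -20
PUSH -8  -> -20 -8
DUP      -> -20 -8 -8
SWAP     -> -20 -8 -8
SWAP     -> -20 -8 -8
POP      -> -20 -8
OVER     -> -20 -8 -20
ROT      -> -8 -20 -20
SUB      -> -8 0
ADD      -> -8
NEG      -> 8
POP      -> (empty)
PUSH -2  -> -2
DUP      -> -2 -2
SUB      -> 0
POP      -> (empty)
PUSH -5  -> -5
DUP      -> -5 -5
DIV      -> 1
DUP      -> 1 1
OVER     -> 1 1 1
MUL      -> 1 1

0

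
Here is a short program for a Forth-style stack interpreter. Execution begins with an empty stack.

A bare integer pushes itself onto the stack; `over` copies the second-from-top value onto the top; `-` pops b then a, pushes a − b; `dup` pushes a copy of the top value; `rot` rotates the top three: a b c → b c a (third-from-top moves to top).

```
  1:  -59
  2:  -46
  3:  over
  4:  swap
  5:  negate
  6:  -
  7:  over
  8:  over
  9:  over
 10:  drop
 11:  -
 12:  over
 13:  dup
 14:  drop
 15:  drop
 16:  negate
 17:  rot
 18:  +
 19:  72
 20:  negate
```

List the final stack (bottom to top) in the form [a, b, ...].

-59    -> -59
-46    -> -59 -46
over   -> -59 -46 -59
swap   -> -59 -59 -46
negate -> -59 -59 46
-      -> -59 -105
over   -> -59 -105 -59
over   -> -59 -105 -59 -105
over   -> -59 -105 -59 -105 -59
drop   -> -59 -105 -59 -105
-      -> -59 -105 46
over   -> -59 -105 46 -105
dup    -> -59 -105 46 -105 -105
drop   -> -59 -105 46 -105
drop   -> -59 -105 46
negate -> -59 -105 -46
rot    -> -105 -46 -59
+      -> -105 -105
72     -> -105 -105 72
negate -> -105 -105 -72

[-105, -105, -72]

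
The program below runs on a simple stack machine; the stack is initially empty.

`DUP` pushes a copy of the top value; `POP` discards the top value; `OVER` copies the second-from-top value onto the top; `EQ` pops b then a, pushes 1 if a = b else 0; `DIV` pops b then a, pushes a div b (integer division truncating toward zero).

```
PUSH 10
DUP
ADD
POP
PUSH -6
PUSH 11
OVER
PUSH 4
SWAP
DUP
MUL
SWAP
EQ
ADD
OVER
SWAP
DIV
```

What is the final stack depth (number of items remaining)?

2

PUSH 10 -> [10]
DUP     -> [10, 10]
ADD     -> [20]
POP     -> []
PUSH -6 -> [-6]
PUSH 11 -> [-6, 11]
OVER    -> [-6, 11, -6]
PUSH 4  -> [-6, 11, -6, 4]
SWAP    -> [-6, 11, 4, -6]
DUP     -> [-6, 11, 4, -6, -6]
MUL     -> [-6, 11, 4, 36]
SWAP    -> [-6, 11, 36, 4]
EQ      -> [-6, 11, 0]
ADD     -> [-6, 11]
OVER    -> [-6, 11, -6]
SWAP    -> [-6, -6, 11]
DIV     -> [-6, 0]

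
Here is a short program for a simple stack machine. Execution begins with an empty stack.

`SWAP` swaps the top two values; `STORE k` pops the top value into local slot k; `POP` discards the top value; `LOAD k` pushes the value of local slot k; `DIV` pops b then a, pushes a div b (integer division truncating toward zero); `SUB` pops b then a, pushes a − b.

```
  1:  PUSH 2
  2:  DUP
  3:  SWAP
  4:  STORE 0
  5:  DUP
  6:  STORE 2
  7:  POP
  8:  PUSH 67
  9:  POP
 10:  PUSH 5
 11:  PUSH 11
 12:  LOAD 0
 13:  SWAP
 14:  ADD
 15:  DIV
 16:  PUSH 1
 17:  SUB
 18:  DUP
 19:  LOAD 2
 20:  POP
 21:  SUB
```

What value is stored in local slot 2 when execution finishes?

2

PUSH 2  → 2
DUP     → 2 2
SWAP    → 2 2
STORE 0 → 2
DUP     → 2 2
STORE 2 → 2
POP     → (empty)
PUSH 67 → 67
POP     → (empty)
PUSH 5  → 5
PUSH 11 → 5 11
LOAD 0  → 5 11 2
SWAP    → 5 2 11
ADD     → 5 13
DIV     → 0
PUSH 1  → 0 1
SUB     → -1
DUP     → -1 -1
LOAD 2  → -1 -1 2
POP     → -1 -1
SUB     → 0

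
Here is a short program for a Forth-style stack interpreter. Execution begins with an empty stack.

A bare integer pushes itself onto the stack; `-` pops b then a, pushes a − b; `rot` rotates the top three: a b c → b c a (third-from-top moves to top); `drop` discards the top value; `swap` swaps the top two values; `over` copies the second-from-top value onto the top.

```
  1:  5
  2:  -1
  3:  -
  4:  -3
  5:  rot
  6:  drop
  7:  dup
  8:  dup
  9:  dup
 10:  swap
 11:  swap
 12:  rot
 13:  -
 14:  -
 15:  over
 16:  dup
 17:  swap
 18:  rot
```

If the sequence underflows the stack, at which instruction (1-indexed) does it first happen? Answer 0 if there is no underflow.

5  → [5]
-1 → [5, -1]
-  → [6]
-3 → [6, -3]
rot  — needs 3 operands, stack has 2 → underflow

5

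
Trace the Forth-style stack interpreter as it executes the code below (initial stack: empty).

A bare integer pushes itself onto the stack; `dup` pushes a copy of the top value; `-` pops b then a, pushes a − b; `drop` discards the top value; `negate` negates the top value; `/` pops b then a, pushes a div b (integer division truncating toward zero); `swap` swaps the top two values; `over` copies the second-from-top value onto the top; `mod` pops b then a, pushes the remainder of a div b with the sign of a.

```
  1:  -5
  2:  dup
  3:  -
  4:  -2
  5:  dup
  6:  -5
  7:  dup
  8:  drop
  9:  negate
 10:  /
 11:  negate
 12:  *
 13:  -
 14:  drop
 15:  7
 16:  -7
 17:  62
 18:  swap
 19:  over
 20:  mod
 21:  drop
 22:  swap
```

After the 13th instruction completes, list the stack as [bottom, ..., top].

[0]

-5     : [-5]
dup    : [-5, -5]
-      : [0]
-2     : [0, -2]
dup    : [0, -2, -2]
-5     : [0, -2, -2, -5]
dup    : [0, -2, -2, -5, -5]
drop   : [0, -2, -2, -5]
negate : [0, -2, -2, 5]
/      : [0, -2, 0]
negate : [0, -2, 0]
*      : [0, 0]
-      : [0]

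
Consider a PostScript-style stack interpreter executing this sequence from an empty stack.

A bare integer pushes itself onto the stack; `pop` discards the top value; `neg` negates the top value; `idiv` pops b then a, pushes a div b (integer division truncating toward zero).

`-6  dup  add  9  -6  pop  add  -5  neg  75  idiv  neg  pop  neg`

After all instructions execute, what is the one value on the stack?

3

-6   → -6
dup  → -6 -6
add  → -12
9    → -12 9
-6   → -12 9 -6
pop  → -12 9
add  → -3
-5   → -3 -5
neg  → -3 5
75   → -3 5 75
idiv → -3 0
neg  → -3 0
pop  → -3
neg  → 3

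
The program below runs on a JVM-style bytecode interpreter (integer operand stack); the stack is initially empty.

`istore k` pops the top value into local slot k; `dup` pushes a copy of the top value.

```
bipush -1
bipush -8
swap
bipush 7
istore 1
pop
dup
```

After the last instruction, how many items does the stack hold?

2

bipush -1 -> -1
bipush -8 -> -1 -8
swap      -> -8 -1
bipush 7  -> -8 -1 7
istore 1  -> -8 -1
pop       -> -8
dup       -> -8 -8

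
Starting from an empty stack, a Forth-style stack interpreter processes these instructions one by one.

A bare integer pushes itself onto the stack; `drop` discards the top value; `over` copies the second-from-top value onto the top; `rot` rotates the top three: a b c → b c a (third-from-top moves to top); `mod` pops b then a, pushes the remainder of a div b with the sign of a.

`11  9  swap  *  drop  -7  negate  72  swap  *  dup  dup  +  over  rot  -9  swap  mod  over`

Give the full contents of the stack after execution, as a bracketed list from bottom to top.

[1008, 504, -9, 504]

11      [11]
9       [11, 9]
swap    [9, 11]
*       [99]
drop    []
-7      [-7]
negate  [7]
72      [7, 72]
swap    [72, 7]
*       [504]
dup     [504, 504]
dup     [504, 504, 504]
+       [504, 1008]
over    [504, 1008, 504]
rot     [1008, 504, 504]
-9      [1008, 504, 504, -9]
swap    [1008, 504, -9, 504]
mod     [1008, 504, -9]
over    [1008, 504, -9, 504]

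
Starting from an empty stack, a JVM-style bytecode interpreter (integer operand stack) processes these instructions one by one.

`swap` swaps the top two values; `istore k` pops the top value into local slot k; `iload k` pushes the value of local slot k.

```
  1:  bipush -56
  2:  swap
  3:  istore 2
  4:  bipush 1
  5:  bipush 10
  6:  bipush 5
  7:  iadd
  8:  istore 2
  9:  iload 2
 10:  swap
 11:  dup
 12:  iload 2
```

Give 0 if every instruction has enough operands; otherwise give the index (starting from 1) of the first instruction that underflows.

2

bipush -56 : -56
swap  — needs 2 operands, stack has 1 → underflow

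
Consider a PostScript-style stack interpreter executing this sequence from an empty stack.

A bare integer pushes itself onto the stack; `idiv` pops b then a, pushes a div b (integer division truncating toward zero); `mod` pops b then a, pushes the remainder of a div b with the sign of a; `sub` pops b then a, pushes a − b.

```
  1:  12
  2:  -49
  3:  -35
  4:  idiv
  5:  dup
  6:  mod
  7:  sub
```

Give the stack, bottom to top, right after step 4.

[12, 1]

12   : 12
-49  : 12 -49
-35  : 12 -49 -35
idiv : 12 1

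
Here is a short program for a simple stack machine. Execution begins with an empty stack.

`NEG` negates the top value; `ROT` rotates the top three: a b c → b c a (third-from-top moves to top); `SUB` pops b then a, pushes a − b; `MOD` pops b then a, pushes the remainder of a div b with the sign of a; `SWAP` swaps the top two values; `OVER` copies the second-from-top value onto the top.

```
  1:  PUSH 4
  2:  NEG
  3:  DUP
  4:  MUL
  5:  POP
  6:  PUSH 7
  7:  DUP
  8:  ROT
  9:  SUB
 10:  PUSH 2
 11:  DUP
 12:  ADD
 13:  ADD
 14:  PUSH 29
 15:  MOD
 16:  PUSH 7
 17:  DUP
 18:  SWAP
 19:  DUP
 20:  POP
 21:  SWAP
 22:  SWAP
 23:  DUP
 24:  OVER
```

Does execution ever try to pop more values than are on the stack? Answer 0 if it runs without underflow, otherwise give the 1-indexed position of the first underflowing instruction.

8

PUSH 4 → [4]
NEG    → [-4]
DUP    → [-4, -4]
MUL    → [16]
POP    → []
PUSH 7 → [7]
DUP    → [7, 7]
ROT  — needs 3 operands, stack has 2 → underflow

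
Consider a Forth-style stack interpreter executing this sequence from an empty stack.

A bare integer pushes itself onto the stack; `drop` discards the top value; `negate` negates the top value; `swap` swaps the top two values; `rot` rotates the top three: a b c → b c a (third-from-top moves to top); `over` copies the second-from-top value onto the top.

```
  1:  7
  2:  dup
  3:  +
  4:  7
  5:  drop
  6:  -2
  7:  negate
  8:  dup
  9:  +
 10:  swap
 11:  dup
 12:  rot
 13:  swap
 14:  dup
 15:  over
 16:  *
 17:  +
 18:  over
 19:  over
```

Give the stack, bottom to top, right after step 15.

[14, 4, 14, 14, 14]

7      : 7
dup    : 7 7
+      : 14
7      : 14 7
drop   : 14
-2     : 14 -2
negate : 14 2
dup    : 14 2 2
+      : 14 4
swap   : 4 14
dup    : 4 14 14
rot    : 14 14 4
swap   : 14 4 14
dup    : 14 4 14 14
over   : 14 4 14 14 14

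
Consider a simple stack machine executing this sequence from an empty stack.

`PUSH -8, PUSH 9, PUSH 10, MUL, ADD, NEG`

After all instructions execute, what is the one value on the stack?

-82

PUSH -8 : -8
PUSH 9  : -8 9
PUSH 10 : -8 9 10
MUL     : -8 90
ADD     : 82
NEG     : -82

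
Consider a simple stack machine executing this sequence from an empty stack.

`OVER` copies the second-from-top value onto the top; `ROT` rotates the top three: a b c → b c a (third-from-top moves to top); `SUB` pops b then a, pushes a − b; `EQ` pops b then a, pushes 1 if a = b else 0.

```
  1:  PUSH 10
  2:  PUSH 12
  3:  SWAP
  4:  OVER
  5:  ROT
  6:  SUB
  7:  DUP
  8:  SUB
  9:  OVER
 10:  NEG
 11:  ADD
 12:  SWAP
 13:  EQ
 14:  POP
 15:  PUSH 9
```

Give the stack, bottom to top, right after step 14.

[]

PUSH 10 : [10]
PUSH 12 : [10, 12]
SWAP    : [12, 10]
OVER    : [12, 10, 12]
ROT     : [10, 12, 12]
SUB     : [10, 0]
DUP     : [10, 0, 0]
SUB     : [10, 0]
OVER    : [10, 0, 10]
NEG     : [10, 0, -10]
ADD     : [10, -10]
SWAP    : [-10, 10]
EQ      : [0]
POP     : []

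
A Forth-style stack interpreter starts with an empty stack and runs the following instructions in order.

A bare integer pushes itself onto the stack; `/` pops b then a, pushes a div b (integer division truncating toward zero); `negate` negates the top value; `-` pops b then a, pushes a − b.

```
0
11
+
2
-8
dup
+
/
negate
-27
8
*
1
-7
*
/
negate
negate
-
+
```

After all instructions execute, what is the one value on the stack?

0       0
11      0 11
+       11
2       11 2
-8      11 2 -8
dup     11 2 -8 -8
+       11 2 -16
/       11 0
negate  11 0
-27     11 0 -27
8       11 0 -27 8
*       11 0 -216
1       11 0 -216 1
-7      11 0 -216 1 -7
*       11 0 -216 -7
/       11 0 30
negate  11 0 -30
negate  11 0 30
-       11 -30
+       -19

-19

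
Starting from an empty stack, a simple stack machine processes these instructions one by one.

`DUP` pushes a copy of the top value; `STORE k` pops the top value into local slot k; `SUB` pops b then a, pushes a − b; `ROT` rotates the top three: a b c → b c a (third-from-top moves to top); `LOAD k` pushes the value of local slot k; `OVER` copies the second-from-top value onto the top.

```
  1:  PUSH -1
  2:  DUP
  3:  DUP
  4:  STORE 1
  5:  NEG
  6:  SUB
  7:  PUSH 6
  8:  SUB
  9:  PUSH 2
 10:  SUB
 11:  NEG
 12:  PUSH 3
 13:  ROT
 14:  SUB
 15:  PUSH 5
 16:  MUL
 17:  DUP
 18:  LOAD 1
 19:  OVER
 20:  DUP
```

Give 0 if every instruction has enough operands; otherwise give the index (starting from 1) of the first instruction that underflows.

13

PUSH -1 → [-1]
DUP     → [-1, -1]
DUP     → [-1, -1, -1]
STORE 1 → [-1, -1]
NEG     → [-1, 1]
SUB     → [-2]
PUSH 6  → [-2, 6]
SUB     → [-8]
PUSH 2  → [-8, 2]
SUB     → [-10]
NEG     → [10]
PUSH 3  → [10, 3]
ROT  — needs 3 operands, stack has 2 → underflow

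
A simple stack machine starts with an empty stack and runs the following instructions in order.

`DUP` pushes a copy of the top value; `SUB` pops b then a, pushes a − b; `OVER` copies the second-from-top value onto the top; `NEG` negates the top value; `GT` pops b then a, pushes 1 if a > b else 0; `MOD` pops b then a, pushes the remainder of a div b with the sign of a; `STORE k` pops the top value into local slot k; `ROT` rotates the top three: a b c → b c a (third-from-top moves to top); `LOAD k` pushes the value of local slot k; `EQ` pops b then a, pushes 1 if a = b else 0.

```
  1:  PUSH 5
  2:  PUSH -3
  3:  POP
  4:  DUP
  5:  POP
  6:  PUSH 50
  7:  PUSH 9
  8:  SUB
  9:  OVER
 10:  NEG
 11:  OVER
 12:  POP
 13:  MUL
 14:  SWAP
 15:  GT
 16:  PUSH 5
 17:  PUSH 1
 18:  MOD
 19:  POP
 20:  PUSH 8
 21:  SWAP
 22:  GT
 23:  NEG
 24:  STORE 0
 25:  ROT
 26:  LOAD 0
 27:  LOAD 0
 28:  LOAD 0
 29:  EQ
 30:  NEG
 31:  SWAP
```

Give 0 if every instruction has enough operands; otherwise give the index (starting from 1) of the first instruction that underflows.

PUSH 5  → [5]
PUSH -3 → [5, -3]
POP     → [5]
DUP     → [5, 5]
POP     → [5]
PUSH 50 → [5, 50]
PUSH 9  → [5, 50, 9]
SUB     → [5, 41]
OVER    → [5, 41, 5]
NEG     → [5, 41, -5]
OVER    → [5, 41, -5, 41]
POP     → [5, 41, -5]
MUL     → [5, -205]
SWAP    → [-205, 5]
GT      → [0]
PUSH 5  → [0, 5]
PUSH 1  → [0, 5, 1]
MOD     → [0, 0]
POP     → [0]
PUSH 8  → [0, 8]
SWAP    → [8, 0]
GT      → [1]
NEG     → [-1]
STORE 0 → []
ROT  — needs 3 operands, stack has 0 → underflow

25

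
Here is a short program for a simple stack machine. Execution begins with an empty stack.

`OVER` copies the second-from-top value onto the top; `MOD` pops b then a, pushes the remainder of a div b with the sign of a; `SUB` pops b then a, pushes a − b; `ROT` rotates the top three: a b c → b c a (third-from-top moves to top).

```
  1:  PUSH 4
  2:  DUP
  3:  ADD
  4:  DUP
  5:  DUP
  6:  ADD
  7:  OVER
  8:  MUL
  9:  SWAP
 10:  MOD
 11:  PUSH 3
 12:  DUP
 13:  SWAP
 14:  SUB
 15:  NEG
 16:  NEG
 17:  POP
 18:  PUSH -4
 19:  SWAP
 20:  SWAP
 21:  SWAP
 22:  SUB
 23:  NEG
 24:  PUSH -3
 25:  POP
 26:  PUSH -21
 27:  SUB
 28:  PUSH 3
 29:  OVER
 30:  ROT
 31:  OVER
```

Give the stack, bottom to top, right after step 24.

[4, -3]

PUSH 4  : [4]
DUP     : [4, 4]
ADD     : [8]
DUP     : [8, 8]
DUP     : [8, 8, 8]
ADD     : [8, 16]
OVER    : [8, 16, 8]
MUL     : [8, 128]
SWAP    : [128, 8]
MOD     : [0]
PUSH 3  : [0, 3]
DUP     : [0, 3, 3]
SWAP    : [0, 3, 3]
SUB     : [0, 0]
NEG     : [0, 0]
NEG     : [0, 0]
POP     : [0]
PUSH -4 : [0, -4]
SWAP    : [-4, 0]
SWAP    : [0, -4]
SWAP    : [-4, 0]
SUB     : [-4]
NEG     : [4]
PUSH -3 : [4, -3]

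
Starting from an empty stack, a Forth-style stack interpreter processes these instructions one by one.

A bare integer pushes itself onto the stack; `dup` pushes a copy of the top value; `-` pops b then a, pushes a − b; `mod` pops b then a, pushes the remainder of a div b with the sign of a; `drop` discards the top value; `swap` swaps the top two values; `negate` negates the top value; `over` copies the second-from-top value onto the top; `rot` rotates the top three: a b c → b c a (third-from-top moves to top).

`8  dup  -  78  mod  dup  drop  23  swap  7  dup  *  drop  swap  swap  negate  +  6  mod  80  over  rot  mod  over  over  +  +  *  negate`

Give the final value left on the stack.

8       8
dup     8 8
-       0
78      0 78
mod     0
dup     0 0
drop    0
23      0 23
swap    23 0
7       23 0 7
dup     23 0 7 7
*       23 0 49
drop    23 0
swap    0 23
swap    23 0
negate  23 0
+       23
6       23 6
mod     5
80      5 80
over    5 80 5
rot     80 5 5
mod     80 0
over    80 0 80
over    80 0 80 0
+       80 0 80
+       80 80
*       6400
negate  -6400

-6400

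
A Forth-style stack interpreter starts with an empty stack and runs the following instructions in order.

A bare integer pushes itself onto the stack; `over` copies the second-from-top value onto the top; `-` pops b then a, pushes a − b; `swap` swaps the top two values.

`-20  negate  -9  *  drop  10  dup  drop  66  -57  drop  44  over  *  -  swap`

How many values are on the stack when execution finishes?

-20     [-20]
negate  [20]
-9      [20, -9]
*       [-180]
drop    []
10      [10]
dup     [10, 10]
drop    [10]
66      [10, 66]
-57     [10, 66, -57]
drop    [10, 66]
44      [10, 66, 44]
over    [10, 66, 44, 66]
*       [10, 66, 2904]
-       [10, -2838]
swap    [-2838, 10]

2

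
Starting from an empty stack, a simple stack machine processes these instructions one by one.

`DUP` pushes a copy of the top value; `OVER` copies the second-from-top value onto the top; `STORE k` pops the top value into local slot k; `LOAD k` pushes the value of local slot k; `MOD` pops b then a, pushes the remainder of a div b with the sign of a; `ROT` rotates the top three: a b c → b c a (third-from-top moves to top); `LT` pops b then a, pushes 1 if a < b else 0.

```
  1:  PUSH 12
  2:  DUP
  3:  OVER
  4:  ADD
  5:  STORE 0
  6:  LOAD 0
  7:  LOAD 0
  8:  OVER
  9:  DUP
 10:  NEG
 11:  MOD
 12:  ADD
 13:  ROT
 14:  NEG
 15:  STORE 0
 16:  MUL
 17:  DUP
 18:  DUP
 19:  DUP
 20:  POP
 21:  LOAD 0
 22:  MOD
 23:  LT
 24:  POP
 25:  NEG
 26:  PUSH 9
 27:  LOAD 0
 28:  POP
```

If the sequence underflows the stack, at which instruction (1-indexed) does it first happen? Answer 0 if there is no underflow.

PUSH 12 : [12]
DUP     : [12, 12]
OVER    : [12, 12, 12]
ADD     : [12, 24]
STORE 0 : [12]
LOAD 0  : [12, 24]
LOAD 0  : [12, 24, 24]
OVER    : [12, 24, 24, 24]
DUP     : [12, 24, 24, 24, 24]
NEG     : [12, 24, 24, 24, -24]
MOD     : [12, 24, 24, 0]
ADD     : [12, 24, 24]
ROT     : [24, 24, 12]
NEG     : [24, 24, -12]
STORE 0 : [24, 24]
MUL     : [576]
DUP     : [576, 576]
DUP     : [576, 576, 576]
DUP     : [576, 576, 576, 576]
POP     : [576, 576, 576]
LOAD 0  : [576, 576, 576, -12]
MOD     : [576, 576, 0]
LT      : [576, 0]
POP     : [576]
NEG     : [-576]
PUSH 9  : [-576, 9]
LOAD 0  : [-576, 9, -12]
POP     : [-576, 9]

0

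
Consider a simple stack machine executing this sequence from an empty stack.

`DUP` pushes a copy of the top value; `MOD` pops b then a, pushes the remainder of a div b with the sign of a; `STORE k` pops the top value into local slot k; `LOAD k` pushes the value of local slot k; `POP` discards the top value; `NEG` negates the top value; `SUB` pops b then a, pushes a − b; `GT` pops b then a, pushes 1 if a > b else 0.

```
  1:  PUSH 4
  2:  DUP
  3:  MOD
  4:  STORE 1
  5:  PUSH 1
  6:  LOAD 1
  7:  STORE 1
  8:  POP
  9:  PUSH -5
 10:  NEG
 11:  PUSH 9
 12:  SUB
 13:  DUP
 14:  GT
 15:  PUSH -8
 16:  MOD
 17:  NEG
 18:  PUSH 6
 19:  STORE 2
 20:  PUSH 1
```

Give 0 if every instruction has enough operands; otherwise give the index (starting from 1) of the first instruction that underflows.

0

PUSH 4   4
DUP      4 4
MOD      0
STORE 1  (empty)
PUSH 1   1
LOAD 1   1 0
STORE 1  1
POP      (empty)
PUSH -5  -5
NEG      5
PUSH 9   5 9
SUB      -4
DUP      -4 -4
GT       0
PUSH -8  0 -8
MOD      0
NEG      0
PUSH 6   0 6
STORE 2  0
PUSH 1   0 1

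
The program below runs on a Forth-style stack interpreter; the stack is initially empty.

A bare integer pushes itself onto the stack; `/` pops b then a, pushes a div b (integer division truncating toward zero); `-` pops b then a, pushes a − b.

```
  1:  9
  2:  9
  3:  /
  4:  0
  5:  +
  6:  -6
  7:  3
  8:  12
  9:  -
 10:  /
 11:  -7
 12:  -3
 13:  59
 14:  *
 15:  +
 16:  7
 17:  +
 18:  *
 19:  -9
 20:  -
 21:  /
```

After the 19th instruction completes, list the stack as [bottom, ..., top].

9  -> 9
9  -> 9 9
/  -> 1
0  -> 1 0
+  -> 1
-6 -> 1 -6
3  -> 1 -6 3
12 -> 1 -6 3 12
-  -> 1 -6 -9
/  -> 1 0
-7 -> 1 0 -7
-3 -> 1 0 -7 -3
59 -> 1 0 -7 -3 59
*  -> 1 0 -7 -177
+  -> 1 0 -184
7  -> 1 0 -184 7
+  -> 1 0 -177
*  -> 1 0
-9 -> 1 0 -9

[1, 0, -9]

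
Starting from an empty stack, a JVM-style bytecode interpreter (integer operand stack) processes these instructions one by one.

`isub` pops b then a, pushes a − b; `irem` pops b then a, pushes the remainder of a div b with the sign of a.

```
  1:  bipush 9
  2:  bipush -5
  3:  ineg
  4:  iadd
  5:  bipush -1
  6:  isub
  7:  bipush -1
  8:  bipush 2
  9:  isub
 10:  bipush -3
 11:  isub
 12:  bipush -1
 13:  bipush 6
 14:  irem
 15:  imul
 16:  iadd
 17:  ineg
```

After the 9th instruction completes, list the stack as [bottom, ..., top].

[15, -3]

bipush 9  -> 9
bipush -5 -> 9 -5
ineg      -> 9 5
iadd      -> 14
bipush -1 -> 14 -1
isub      -> 15
bipush -1 -> 15 -1
bipush 2  -> 15 -1 2
isub      -> 15 -3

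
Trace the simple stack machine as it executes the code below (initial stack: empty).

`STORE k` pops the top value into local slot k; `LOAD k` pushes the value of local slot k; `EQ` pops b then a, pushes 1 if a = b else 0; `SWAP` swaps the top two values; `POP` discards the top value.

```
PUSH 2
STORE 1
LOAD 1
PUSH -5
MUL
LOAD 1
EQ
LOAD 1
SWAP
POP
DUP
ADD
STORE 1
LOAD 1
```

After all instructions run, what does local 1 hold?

PUSH 2  -> 2
STORE 1 -> (empty)
LOAD 1  -> 2
PUSH -5 -> 2 -5
MUL     -> -10
LOAD 1  -> -10 2
EQ      -> 0
LOAD 1  -> 0 2
SWAP    -> 2 0
POP     -> 2
DUP     -> 2 2
ADD     -> 4
STORE 1 -> (empty)
LOAD 1  -> 4

4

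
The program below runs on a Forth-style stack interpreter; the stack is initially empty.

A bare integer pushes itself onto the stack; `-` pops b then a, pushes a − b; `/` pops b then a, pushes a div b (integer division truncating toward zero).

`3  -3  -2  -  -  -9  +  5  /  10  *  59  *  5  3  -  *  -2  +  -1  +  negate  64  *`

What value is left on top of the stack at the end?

3       3
-3      3 -3
-2      3 -3 -2
-       3 -1
-       4
-9      4 -9
+       -5
5       -5 5
/       -1
10      -1 10
*       -10
59      -10 59
*       -590
5       -590 5
3       -590 5 3
-       -590 2
*       -1180
-2      -1180 -2
+       -1182
-1      -1182 -1
+       -1183
negate  1183
64      1183 64
*       75712

75712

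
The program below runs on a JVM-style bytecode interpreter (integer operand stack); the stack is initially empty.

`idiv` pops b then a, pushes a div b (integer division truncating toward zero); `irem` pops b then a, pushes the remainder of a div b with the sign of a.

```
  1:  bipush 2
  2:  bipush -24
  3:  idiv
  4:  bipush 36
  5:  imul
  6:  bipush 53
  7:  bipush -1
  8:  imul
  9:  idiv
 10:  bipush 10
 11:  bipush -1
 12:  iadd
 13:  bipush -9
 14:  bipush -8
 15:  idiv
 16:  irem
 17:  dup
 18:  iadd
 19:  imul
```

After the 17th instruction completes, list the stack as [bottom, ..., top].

bipush 2   : [2]
bipush -24 : [2, -24]
idiv       : [0]
bipush 36  : [0, 36]
imul       : [0]
bipush 53  : [0, 53]
bipush -1  : [0, 53, -1]
imul       : [0, -53]
idiv       : [0]
bipush 10  : [0, 10]
bipush -1  : [0, 10, -1]
iadd       : [0, 9]
bipush -9  : [0, 9, -9]
bipush -8  : [0, 9, -9, -8]
idiv       : [0, 9, 1]
irem       : [0, 0]
dup        : [0, 0, 0]

[0, 0, 0]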